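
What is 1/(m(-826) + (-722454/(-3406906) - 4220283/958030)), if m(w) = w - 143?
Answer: -1631959077590/1588211333619099 ≈ -0.0010275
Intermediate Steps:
m(w) = -143 + w
1/(m(-826) + (-722454/(-3406906) - 4220283/958030)) = 1/((-143 - 826) + (-722454/(-3406906) - 4220283/958030)) = 1/(-969 + (-722454*(-1/3406906) - 4220283*1/958030)) = 1/(-969 + (361227/1703453 - 4220283/958030)) = 1/(-969 - 6842987434389/1631959077590) = 1/(-1588211333619099/1631959077590) = -1631959077590/1588211333619099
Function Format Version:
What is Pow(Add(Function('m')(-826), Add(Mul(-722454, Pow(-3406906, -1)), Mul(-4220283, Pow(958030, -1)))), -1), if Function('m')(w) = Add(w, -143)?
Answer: Rational(-1631959077590, 1588211333619099) ≈ -0.0010275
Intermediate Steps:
Function('m')(w) = Add(-143, w)
Pow(Add(Function('m')(-826), Add(Mul(-722454, Pow(-3406906, -1)), Mul(-4220283, Pow(958030, -1)))), -1) = Pow(Add(Add(-143, -826), Add(Mul(-722454, Pow(-3406906, -1)), Mul(-4220283, Pow(958030, -1)))), -1) = Pow(Add(-969, Add(Mul(-722454, Rational(-1, 3406906)), Mul(-4220283, Rational(1, 958030)))), -1) = Pow(Add(-969, Add(Rational(361227, 1703453), Rational(-4220283, 958030))), -1) = Pow(Add(-969, Rational(-6842987434389, 1631959077590)), -1) = Pow(Rational(-1588211333619099, 1631959077590), -1) = Rational(-1631959077590, 1588211333619099)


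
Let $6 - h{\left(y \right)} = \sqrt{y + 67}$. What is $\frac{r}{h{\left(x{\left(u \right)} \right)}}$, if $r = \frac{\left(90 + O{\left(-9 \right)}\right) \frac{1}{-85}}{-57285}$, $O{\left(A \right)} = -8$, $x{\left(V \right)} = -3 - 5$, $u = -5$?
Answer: $- \frac{164}{37330725} - \frac{82 \sqrt{59}}{111992175} \approx -1.0017 \cdot 10^{-5}$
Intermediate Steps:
$x{\left(V \right)} = -8$ ($x{\left(V \right)} = -3 - 5 = -8$)
$h{\left(y \right)} = 6 - \sqrt{67 + y}$ ($h{\left(y \right)} = 6 - \sqrt{y + 67} = 6 - \sqrt{67 + y}$)
$r = \frac{82}{4869225}$ ($r = \frac{\left(90 - 8\right) \frac{1}{-85}}{-57285} = 82 \left(- \frac{1}{85}\right) \left(- \frac{1}{57285}\right) = \left(- \frac{82}{85}\right) \left(- \frac{1}{57285}\right) = \frac{82}{4869225} \approx 1.684 \cdot 10^{-5}$)
$\frac{r}{h{\left(x{\left(u \right)} \right)}} = \frac{82}{4869225 \left(6 - \sqrt{67 - 8}\right)} = \frac{82}{4869225 \left(6 - \sqrt{59}\right)}$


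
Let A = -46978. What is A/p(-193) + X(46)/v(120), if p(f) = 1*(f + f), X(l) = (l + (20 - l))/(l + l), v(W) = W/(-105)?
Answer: 4315221/35512 ≈ 121.51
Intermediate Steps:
v(W) = -W/105 (v(W) = W*(-1/105) = -W/105)
X(l) = 10/l (X(l) = 20/((2*l)) = 20*(1/(2*l)) = 10/l)
p(f) = 2*f (p(f) = 1*(2*f) = 2*f)
A/p(-193) + X(46)/v(120) = -46978/(2*(-193)) + (10/46)/((-1/105*120)) = -46978/(-386) + (10*(1/46))/(-8/7) = -46978*(-1/386) + (5/23)*(-7/8) = 23489/193 - 35/184 = 4315221/35512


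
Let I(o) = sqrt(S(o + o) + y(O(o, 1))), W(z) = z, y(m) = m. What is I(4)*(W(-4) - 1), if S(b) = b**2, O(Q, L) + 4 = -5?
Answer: -5*sqrt(55) ≈ -37.081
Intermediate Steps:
O(Q, L) = -9 (O(Q, L) = -4 - 5 = -9)
I(o) = sqrt(-9 + 4*o**2) (I(o) = sqrt((o + o)**2 - 9) = sqrt((2*o)**2 - 9) = sqrt(4*o**2 - 9) = sqrt(-9 + 4*o**2))
I(4)*(W(-4) - 1) = sqrt(-9 + 4*4**2)*(-4 - 1) = sqrt(-9 + 4*16)*(-5) = sqrt(-9 + 64)*(-5) = sqrt(55)*(-5) = -5*sqrt(55)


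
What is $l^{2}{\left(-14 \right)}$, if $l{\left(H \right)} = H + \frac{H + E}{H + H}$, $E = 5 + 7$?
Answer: $\frac{38025}{196} \approx 194.01$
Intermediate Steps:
$E = 12$
$l{\left(H \right)} = H + \frac{12 + H}{2 H}$ ($l{\left(H \right)} = H + \frac{H + 12}{H + H} = H + \frac{12 + H}{2 H}$)
$l^{2}{\left(-14 \right)} = \left(\frac{1}{2} - 14 + \frac{6}{-14}\right)^{2} = \left(\frac{1}{2} - 14 + 6 \left(- \frac{1}{14}\right)\right)^{2} = \left(\frac{1}{2} - 14 - \frac{3}{7}\right)^{2} = \left(- \frac{195}{14}\right)^{2} = \frac{38025}{196}$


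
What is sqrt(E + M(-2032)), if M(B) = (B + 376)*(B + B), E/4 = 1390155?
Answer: 2*sqrt(3072651) ≈ 3505.8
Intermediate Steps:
E = 5560620 (E = 4*1390155 = 5560620)
M(B) = 2*B*(376 + B) (M(B) = (376 + B)*(2*B) = 2*B*(376 + B))
sqrt(E + M(-2032)) = sqrt(5560620 + 2*(-2032)*(376 - 2032)) = sqrt(5560620 + 2*(-2032)*(-1656)) = sqrt(5560620 + 6729984) = sqrt(12290604) = 2*sqrt(3072651)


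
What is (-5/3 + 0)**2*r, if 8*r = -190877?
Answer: -4771925/72 ≈ -66277.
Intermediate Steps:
r = -190877/8 (r = (1/8)*(-190877) = -190877/8 ≈ -23860.)
(-5/3 + 0)**2*r = (-5/3 + 0)**2*(-190877/8) = (-5/3)**2*(-190877/8) = (25/9)*(-190877/8) = -4771925/72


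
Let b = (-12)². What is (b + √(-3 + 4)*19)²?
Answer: 26569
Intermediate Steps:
b = 144
(b + √(-3 + 4)*19)² = (144 + √(-3 + 4)*19)² = (144 + √1*19)² = (144 + 1*19)² = (144 + 19)² = 163² = 26569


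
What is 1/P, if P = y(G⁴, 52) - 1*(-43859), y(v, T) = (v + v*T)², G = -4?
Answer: 1/184134483 ≈ 5.4308e-9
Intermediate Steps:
y(v, T) = (v + T*v)²
P = 184134483 (P = ((-4)⁴)²*(1 + 52)² - 1*(-43859) = 256²*53² + 43859 = 65536*2809 + 43859 = 184090624 + 43859 = 184134483)
1/P = 1/184134483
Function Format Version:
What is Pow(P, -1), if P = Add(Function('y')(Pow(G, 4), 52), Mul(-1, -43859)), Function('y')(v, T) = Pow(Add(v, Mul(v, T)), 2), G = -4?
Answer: Rational(1, 184134483) ≈ 5.4308e-9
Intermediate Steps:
Function('y')(v, T) = Pow(Add(v, Mul(T, v)), 2)
P = 184134483 (P = Add(Mul(Pow(Pow(-4, 4), 2), Pow(Add(1, 52), 2)), Mul(-1, -43859)) = Add(Mul(Pow(256, 2), Pow(53, 2)), 43859) = Add(Mul(65536, 2809), 43859) = Add(184090624, 43859) = 184134483)
Pow(P, -1) = Pow(184134483, -1) = Rational(1, 184134483)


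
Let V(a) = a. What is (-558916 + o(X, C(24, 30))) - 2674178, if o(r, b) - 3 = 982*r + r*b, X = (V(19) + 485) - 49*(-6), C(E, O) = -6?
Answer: -2454243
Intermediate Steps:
X = 798 (X = (19 + 485) - 49*(-6) = 504 + 294 = 798)
o(r, b) = 3 + 982*r + b*r (o(r, b) = 3 + (982*r + r*b) = 3 + (982*r + b*r) = 3 + 982*r + b*r)
(-558916 + o(X, C(24, 30))) - 2674178 = (-558916 + (3 + 982*798 - 6*798)) - 2674178 = (-558916 + (3 + 783636 - 4788)) - 2674178 = (-558916 + 778851) - 2674178 = 219935 - 2674178 = -2454243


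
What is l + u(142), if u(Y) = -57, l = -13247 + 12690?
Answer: -614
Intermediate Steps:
l = -557
l + u(142) = -557 - 57 = -614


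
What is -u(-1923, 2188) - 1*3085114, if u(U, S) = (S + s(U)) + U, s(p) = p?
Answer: -3083456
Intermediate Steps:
u(U, S) = S + 2*U (u(U, S) = (S + U) + U = S + 2*U)
-u(-1923, 2188) - 1*3085114 = -(2188 + 2*(-1923)) - 1*3085114 = -(2188 - 3846) - 3085114 = -1*(-1658) - 3085114 = 1658 - 3085114 = -3083456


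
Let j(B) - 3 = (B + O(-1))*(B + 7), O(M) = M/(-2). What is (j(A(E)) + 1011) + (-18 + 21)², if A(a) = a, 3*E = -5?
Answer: 9151/9 ≈ 1016.8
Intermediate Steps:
E = -5/3 (E = (⅓)*(-5) = -5/3 ≈ -1.6667)
O(M) = -M/2 (O(M) = M*(-½) = -M/2)
j(B) = 3 + (½ + B)*(7 + B) (j(B) = 3 + (B - ½*(-1))*(B + 7) = 3 + (B + ½)*(7 + B) = 3 + (½ + B)*(7 + B))
(j(A(E)) + 1011) + (-18 + 21)² = ((13/2 + (-5/3)² + (15/2)*(-5/3)) + 1011) + (-18 + 21)² = ((13/2 + 25/9 - 25/2) + 1011) + 3² = (-29/9 + 1011) + 9 = 9070/9 + 9 = 9151/9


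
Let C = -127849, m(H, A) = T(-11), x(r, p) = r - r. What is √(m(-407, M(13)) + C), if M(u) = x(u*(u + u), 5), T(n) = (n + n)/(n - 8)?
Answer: 9*I*√569791/19 ≈ 357.56*I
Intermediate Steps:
x(r, p) = 0
T(n) = 2*n/(-8 + n) (T(n) = (2*n)/(-8 + n) = 2*n/(-8 + n))
M(u) = 0
m(H, A) = 22/19 (m(H, A) = 2*(-11)/(-8 - 11) = 2*(-11)/(-19) = 2*(-11)*(-1/19) = 22/19)
√(m(-407, M(13)) + C) = √(22/19 - 127849) = √(-2429109/19) = 9*I*√569791/19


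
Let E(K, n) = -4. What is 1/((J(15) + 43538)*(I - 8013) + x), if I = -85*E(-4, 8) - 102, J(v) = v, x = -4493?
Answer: -1/338629068 ≈ -2.9531e-9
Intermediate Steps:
I = 238 (I = -85*(-4) - 102 = 340 - 102 = 238)
1/((J(15) + 43538)*(I - 8013) + x) = 1/((15 + 43538)*(238 - 8013) - 4493) = 1/(43553*(-7775) - 4493) = 1/(-338624575 - 4493) = 1/(-338629068) = -1/338629068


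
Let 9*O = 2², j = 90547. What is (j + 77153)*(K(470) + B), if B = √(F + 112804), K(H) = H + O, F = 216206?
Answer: 236680600/3 + 167700*√329010 ≈ 1.7509e+8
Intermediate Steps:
O = 4/9 (O = (⅑)*2² = (⅑)*4 = 4/9 ≈ 0.44444)
K(H) = 4/9 + H (K(H) = H + 4/9 = 4/9 + H)
B = √329010 (B = √(216206 + 112804) = √329010 ≈ 573.59)
(j + 77153)*(K(470) + B) = (90547 + 77153)*((4/9 + 470) + √329010) = 167700*(4234/9 + √329010) = 236680600/3 + 167700*√329010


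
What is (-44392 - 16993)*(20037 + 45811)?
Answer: -4042079480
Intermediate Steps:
(-44392 - 16993)*(20037 + 45811) = -61385*65848 = -4042079480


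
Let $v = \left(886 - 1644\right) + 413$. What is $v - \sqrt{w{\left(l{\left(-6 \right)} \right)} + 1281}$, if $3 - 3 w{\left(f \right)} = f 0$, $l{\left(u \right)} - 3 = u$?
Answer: $-345 - \sqrt{1282} \approx -380.81$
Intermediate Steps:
$v = -345$ ($v = -758 + 413 = -345$)
$l{\left(u \right)} = 3 + u$
$w{\left(f \right)} = 1$ ($w{\left(f \right)} = 1 - \frac{f 0}{3} = 1 - 0 = 1 + 0 = 1$)
$v - \sqrt{w{\left(l{\left(-6 \right)} \right)} + 1281} = -345 - \sqrt{1 + 1281} = -345 - \sqrt{1282}$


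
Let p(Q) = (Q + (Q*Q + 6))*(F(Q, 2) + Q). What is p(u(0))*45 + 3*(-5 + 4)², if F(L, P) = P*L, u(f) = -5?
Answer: -17547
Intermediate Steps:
F(L, P) = L*P
p(Q) = 3*Q*(6 + Q + Q²) (p(Q) = (Q + (Q*Q + 6))*(Q*2 + Q) = (Q + (Q² + 6))*(2*Q + Q) = (Q + (6 + Q²))*(3*Q) = (6 + Q + Q²)*(3*Q) = 3*Q*(6 + Q + Q²))
p(u(0))*45 + 3*(-5 + 4)² = (3*(-5)*(6 - 5 + (-5)²))*45 + 3*(-5 + 4)² = (3*(-5)*(6 - 5 + 25))*45 + 3*(-1)² = (3*(-5)*26)*45 + 3*1 = -390*45 + 3 = -17550 + 3 = -17547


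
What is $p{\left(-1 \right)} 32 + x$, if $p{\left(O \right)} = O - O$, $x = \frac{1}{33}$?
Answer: $\frac{1}{33} \approx 0.030303$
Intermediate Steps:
$x = \frac{1}{33} \approx 0.030303$
$p{\left(O \right)} = 0$
$p{\left(-1 \right)} 32 + x = 0 \cdot 32 + \frac{1}{33} = 0 + \frac{1}{33} = \frac{1}{33}$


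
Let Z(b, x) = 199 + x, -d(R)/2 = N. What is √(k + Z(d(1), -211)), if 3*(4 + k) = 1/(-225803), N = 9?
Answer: I*√7342127929905/677409 ≈ 4.0*I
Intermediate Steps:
d(R) = -18 (d(R) = -2*9 = -18)
k = -2709637/677409 (k = -4 + (⅓)/(-225803) = -4 + (⅓)*(-1/225803) = -4 - 1/677409 = -2709637/677409 ≈ -4.0000)
√(k + Z(d(1), -211)) = √(-2709637/677409 + (199 - 211)) = √(-2709637/677409 - 12) = √(-10838545/677409) = I*√7342127929905/677409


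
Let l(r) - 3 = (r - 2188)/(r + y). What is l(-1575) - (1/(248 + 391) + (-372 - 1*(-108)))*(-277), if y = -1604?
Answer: -148541450485/2031381 ≈ -73123.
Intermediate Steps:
l(r) = 3 + (-2188 + r)/(-1604 + r) (l(r) = 3 + (r - 2188)/(r - 1604) = 3 + (-2188 + r)/(-1604 + r))
l(-1575) - (1/(248 + 391) + (-372 - 1*(-108)))*(-277) = 4*(-1750 - 1575)/(-1604 - 1575) - (1/(248 + 391) + (-372 - 1*(-108)))*(-277) = 4*(-3325)/(-3179) - (1/639 + (-372 + 108))*(-277) = 4*(-1/3179)*(-3325) - (1/639 - 264)*(-277) = 13300/3179 - (-168695)*(-277)/639 = 13300/3179 - 1*46728515/639 = 13300/3179 - 46728515/639 = -148541450485/2031381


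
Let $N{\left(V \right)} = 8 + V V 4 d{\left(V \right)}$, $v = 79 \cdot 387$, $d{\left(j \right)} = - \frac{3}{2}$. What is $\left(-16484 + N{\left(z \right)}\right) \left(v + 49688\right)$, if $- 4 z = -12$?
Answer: $-1326714330$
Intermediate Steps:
$z = 3$ ($z = \left(- \frac{1}{4}\right) \left(-12\right) = 3$)
$d{\left(j \right)} = - \frac{3}{2}$ ($d{\left(j \right)} = \left(-3\right) \frac{1}{2} = - \frac{3}{2}$)
$v = 30573$
$N{\left(V \right)} = 8 - 6 V^{2}$ ($N{\left(V \right)} = 8 + V V 4 \left(- \frac{3}{2}\right) = 8 + V^{2} \cdot 4 \left(- \frac{3}{2}\right) = 8 + 4 V^{2} \left(- \frac{3}{2}\right) = 8 - 6 V^{2}$)
$\left(-16484 + N{\left(z \right)}\right) \left(v + 49688\right) = \left(-16484 + \left(8 - 6 \cdot 3^{2}\right)\right) \left(30573 + 49688\right) = \left(-16484 + \left(8 - 54\right)\right) 80261 = \left(-16484 - 46\right) 80261 = \left(-16530\right) 80261 = -1326714330$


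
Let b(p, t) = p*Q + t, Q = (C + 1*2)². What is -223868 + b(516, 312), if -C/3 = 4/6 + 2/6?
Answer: -223040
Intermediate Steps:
C = -3 (C = -3*(4/6 + 2/6) = -3*(4*(⅙) + 2*(⅙)) = -3*(⅔ + ⅓) = -3*1 = -3)
Q = 1 (Q = (-3 + 1*2)² = (-3 + 2)² = (-1)² = 1)
b(p, t) = p + t (b(p, t) = p*1 + t = p + t)
-223868 + b(516, 312) = -223868 + (516 + 312) = -223868 + 828 = -223040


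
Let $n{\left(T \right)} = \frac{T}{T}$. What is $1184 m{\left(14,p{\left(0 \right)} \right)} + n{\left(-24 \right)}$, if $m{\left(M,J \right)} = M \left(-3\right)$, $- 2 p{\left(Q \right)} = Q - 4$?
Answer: $-49727$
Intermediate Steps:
$p{\left(Q \right)} = 2 - \frac{Q}{2}$ ($p{\left(Q \right)} = - \frac{Q - 4}{2} = - \frac{-4 + Q}{2} = 2 - \frac{Q}{2}$)
$m{\left(M,J \right)} = - 3 M$
$n{\left(T \right)} = 1$
$1184 m{\left(14,p{\left(0 \right)} \right)} + n{\left(-24 \right)} = 1184 \left(\left(-3\right) 14\right) + 1 = 1184 \left(-42\right) + 1 = -49728 + 1 = -49727$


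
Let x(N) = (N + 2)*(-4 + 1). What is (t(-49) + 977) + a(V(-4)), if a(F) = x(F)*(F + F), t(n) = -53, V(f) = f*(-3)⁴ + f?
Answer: -640644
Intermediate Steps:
x(N) = -6 - 3*N (x(N) = (2 + N)*(-3) = -6 - 3*N)
V(f) = 82*f (V(f) = f*81 + f = 81*f + f = 82*f)
a(F) = 2*F*(-6 - 3*F) (a(F) = (-6 - 3*F)*(F + F) = (-6 - 3*F)*(2*F) = 2*F*(-6 - 3*F))
(t(-49) + 977) + a(V(-4)) = (-53 + 977) - 6*82*(-4)*(2 + 82*(-4)) = 924 - 6*(-328)*(2 - 328) = 924 - 6*(-328)*(-326) = 924 - 641568 = -640644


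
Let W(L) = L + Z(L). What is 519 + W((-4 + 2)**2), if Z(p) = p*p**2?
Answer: 587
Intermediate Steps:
Z(p) = p**3
W(L) = L + L**3
519 + W((-4 + 2)**2) = 519 + ((-4 + 2)**2 + ((-4 + 2)**2)**3) = 519 + ((-2)**2 + ((-2)**2)**3) = 519 + (4 + 4**3) = 519 + (4 + 64) = 519 + 68 = 587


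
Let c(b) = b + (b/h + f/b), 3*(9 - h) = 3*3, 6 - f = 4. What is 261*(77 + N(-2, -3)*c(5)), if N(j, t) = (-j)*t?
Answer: 51678/5 ≈ 10336.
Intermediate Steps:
f = 2 (f = 6 - 1*4 = 6 - 4 = 2)
h = 6 (h = 9 - 3 = 6)
c(b) = 2/b + 7*b/6 (c(b) = b + (b/6 + 2/b) = b + (2/b + b/6) = 2/b + 7*b/6)
N(j, t) = -j*t
261*(77 + N(-2, -3)*c(5)) = 261*(77 + (-1*(-2)*(-3))*(2/5 + (7/6)*5)) = 261*(77 - 6*(2*(1/5) + 35/6)) = 261*(77 - 6*(2/5 + 35/6)) = 261*(77 - 6*187/30) = 261*(77 - 187/5) = 261*(198/5) = 51678/5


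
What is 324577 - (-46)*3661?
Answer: 492983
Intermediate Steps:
324577 - (-46)*3661 = 324577 - 1*(-168406) = 324577 + 168406 = 492983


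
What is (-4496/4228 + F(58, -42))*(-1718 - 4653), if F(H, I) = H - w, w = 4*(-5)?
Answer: -518102462/1057 ≈ -4.9016e+5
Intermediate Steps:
w = -20
F(H, I) = 20 + H (F(H, I) = H - 1*(-20) = H + 20 = 20 + H)
(-4496/4228 + F(58, -42))*(-1718 - 4653) = (-4496/4228 + (20 + 58))*(-1718 - 4653) = (-4496*1/4228 + 78)*(-6371) = (-1124/1057 + 78)*(-6371) = (81322/1057)*(-6371) = -518102462/1057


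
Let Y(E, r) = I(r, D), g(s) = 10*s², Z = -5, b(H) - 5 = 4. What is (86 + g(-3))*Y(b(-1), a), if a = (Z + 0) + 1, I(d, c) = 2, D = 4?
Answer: 352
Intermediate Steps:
b(H) = 9 (b(H) = 5 + 4 = 9)
a = -4 (a = (-5 + 0) + 1 = -5 + 1 = -4)
Y(E, r) = 2
(86 + g(-3))*Y(b(-1), a) = (86 + 10*(-3)²)*2 = (86 + 10*9)*2 = (86 + 90)*2 = 176*2 = 352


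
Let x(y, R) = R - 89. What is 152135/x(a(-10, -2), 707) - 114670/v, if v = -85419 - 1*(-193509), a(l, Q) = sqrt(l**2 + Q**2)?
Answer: 545780203/2226654 ≈ 245.11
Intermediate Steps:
a(l, Q) = sqrt(Q**2 + l**2)
v = 108090 (v = -85419 + 193509 = 108090)
x(y, R) = -89 + R
152135/x(a(-10, -2), 707) - 114670/v = 152135/(-89 + 707) - 114670/108090 = 152135/618 - 114670*1/108090 = 152135*(1/618) - 11467/10809 = 152135/618 - 11467/10809 = 545780203/2226654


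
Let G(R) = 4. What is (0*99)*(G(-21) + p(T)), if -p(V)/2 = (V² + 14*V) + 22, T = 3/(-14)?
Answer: 0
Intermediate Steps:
T = -3/14 (T = 3*(-1/14) = -3/14 ≈ -0.21429)
p(V) = -44 - 28*V - 2*V² (p(V) = -2*((V² + 14*V) + 22) = -2*(22 + V² + 14*V) = -44 - 28*V - 2*V²)
(0*99)*(G(-21) + p(T)) = (0*99)*(4 + (-44 - 28*(-3/14) - 2*(-3/14)²)) = 0*(4 + (-44 + 6 - 2*9/196)) = 0*(4 + (-44 + 6 - 9/98)) = 0*(4 - 3733/98) = 0*(-3341/98) = 0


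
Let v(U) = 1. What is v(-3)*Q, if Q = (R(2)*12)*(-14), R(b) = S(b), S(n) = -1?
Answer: 168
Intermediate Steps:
R(b) = -1
Q = 168 (Q = -1*12*(-14) = -12*(-14) = 168)
v(-3)*Q = 1*168 = 168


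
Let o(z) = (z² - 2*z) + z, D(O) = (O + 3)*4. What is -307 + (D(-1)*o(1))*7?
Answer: -307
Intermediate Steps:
D(O) = 12 + 4*O (D(O) = (3 + O)*4 = 12 + 4*O)
o(z) = z² - z
-307 + (D(-1)*o(1))*7 = -307 + ((12 + 4*(-1))*(1*(-1 + 1)))*7 = -307 + ((12 - 4)*(1*0))*7 = -307 + (8*0)*7 = -307 + 0*7 = -307 + 0 = -307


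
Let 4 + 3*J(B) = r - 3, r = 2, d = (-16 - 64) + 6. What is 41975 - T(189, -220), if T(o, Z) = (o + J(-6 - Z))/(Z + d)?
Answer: 18511256/441 ≈ 41976.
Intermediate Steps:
d = -74 (d = -80 + 6 = -74)
J(B) = -5/3 (J(B) = -4/3 + (2 - 3)/3 = -4/3 + (1/3)*(-1) = -4/3 - 1/3 = -5/3)
T(o, Z) = (-5/3 + o)/(-74 + Z) (T(o, Z) = (o - 5/3)/(Z - 74) = (-5/3 + o)/(-74 + Z))
41975 - T(189, -220) = 41975 - (-5/3 + 189)/(-74 - 220) = 41975 - 562/((-294)*3) = 41975 - (-1)*562/(294*3) = 41975 - 1*(-281/441) = 41975 + 281/441 = 18511256/441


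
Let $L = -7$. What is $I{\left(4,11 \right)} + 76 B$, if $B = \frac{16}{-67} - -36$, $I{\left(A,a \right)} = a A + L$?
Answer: $\frac{184575}{67} \approx 2754.9$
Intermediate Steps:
$I{\left(A,a \right)} = -7 + A a$ ($I{\left(A,a \right)} = a A - 7 = A a - 7 = -7 + A a$)
$B = \frac{2396}{67}$ ($B = 16 \left(- \frac{1}{67}\right) + 36 = - \frac{16}{67} + 36 = \frac{2396}{67} \approx 35.761$)
$I{\left(4,11 \right)} + 76 B = \left(-7 + 4 \cdot 11\right) + 76 \cdot \frac{2396}{67} = \left(-7 + 44\right) + \frac{182096}{67} = 37 + \frac{182096}{67} = \frac{184575}{67}$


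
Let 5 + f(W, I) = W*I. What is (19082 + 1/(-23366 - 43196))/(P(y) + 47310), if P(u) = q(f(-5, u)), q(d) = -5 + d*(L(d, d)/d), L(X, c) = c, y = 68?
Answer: 1270136083/3125751520 ≈ 0.40635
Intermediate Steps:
f(W, I) = -5 + I*W (f(W, I) = -5 + W*I = -5 + I*W)
q(d) = -5 + d (q(d) = -5 + d*(d/d) = -5 + d*1 = -5 + d)
P(u) = -10 - 5*u (P(u) = -5 + (-5 + u*(-5)) = -5 + (-5 - 5*u) = -10 - 5*u)
(19082 + 1/(-23366 - 43196))/(P(y) + 47310) = (19082 + 1/(-23366 - 43196))/((-10 - 5*68) + 47310) = (19082 + 1/(-66562))/((-10 - 340) + 47310) = (19082 - 1/66562)/(-350 + 47310) = (1270136083/66562)/46960 = (1270136083/66562)*(1/46960) = 1270136083/3125751520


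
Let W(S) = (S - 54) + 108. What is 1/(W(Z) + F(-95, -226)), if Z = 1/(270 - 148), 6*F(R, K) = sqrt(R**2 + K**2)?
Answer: 3617361/83549234 - 11163*sqrt(60101)/83549234 ≈ 0.010541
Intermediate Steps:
F(R, K) = sqrt(K**2 + R**2)/6 (F(R, K) = sqrt(R**2 + K**2)/6 = sqrt(K**2 + R**2)/6)
Z = 1/122 ≈ 0.0081967
W(S) = 54 + S (W(S) = (-54 + S) + 108 = 54 + S)
1/(W(Z) + F(-95, -226)) = 1/((54 + 1/122) + sqrt((-226)**2 + (-95)**2)/6) = 1/(6589/122 + sqrt(51076 + 9025)/6) = 1/(6589/122 + sqrt(60101)/6)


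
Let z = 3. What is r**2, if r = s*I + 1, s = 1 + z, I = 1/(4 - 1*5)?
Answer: 9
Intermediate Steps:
I = -1 (I = 1/(4 - 5) = 1/(-1) = -1)
s = 4 (s = 1 + 3 = 4)
r = -3 (r = 4*(-1) + 1 = -4 + 1 = -3)
r**2 = (-3)**2 = 9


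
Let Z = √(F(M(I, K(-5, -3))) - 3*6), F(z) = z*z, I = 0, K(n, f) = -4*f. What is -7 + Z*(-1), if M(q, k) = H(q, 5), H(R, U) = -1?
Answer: -7 - I*√17 ≈ -7.0 - 4.1231*I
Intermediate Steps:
M(q, k) = -1
F(z) = z²
Z = I*√17 (Z = √((-1)² - 3*6) = √(1 - 18) = √(-17) = I*√17 ≈ 4.1231*I)
-7 + Z*(-1) = -7 + (I*√17)*(-1) = -7 - I*√17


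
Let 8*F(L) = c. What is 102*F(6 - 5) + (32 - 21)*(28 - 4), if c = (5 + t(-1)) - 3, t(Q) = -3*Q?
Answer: 1311/4 ≈ 327.75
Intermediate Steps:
c = 5 (c = (5 - 3*(-1)) - 3 = (5 + 3) - 3 = 8 - 3 = 5)
F(L) = 5/8 (F(L) = (⅛)*5 = 5/8)
102*F(6 - 5) + (32 - 21)*(28 - 4) = 102*(5/8) + (32 - 21)*(28 - 4) = 255/4 + 11*24 = 255/4 + 264 = 1311/4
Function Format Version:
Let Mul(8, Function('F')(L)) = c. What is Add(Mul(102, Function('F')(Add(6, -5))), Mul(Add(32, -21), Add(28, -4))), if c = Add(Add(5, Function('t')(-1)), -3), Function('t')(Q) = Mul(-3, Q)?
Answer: Rational(1311, 4) ≈ 327.75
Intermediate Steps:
c = 5 (c = Add(Add(5, Mul(-3, -1)), -3) = Add(Add(5, 3), -3) = Add(8, -3) = 5)
Function('F')(L) = Rational(5, 8) (Function('F')(L) = Mul(Rational(1, 8), 5) = Rational(5, 8))
Add(Mul(102, Function('F')(Add(6, -5))), Mul(Add(32, -21), Add(28, -4))) = Add(Mul(102, Rational(5, 8)), Mul(Add(32, -21), Add(28, -4))) = Add(Rational(255, 4), Mul(11, 24)) = Add(Rational(255, 4), 264) = Rational(1311, 4)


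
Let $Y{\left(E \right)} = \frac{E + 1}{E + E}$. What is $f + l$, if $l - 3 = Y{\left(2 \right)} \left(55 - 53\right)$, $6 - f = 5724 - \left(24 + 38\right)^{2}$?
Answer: $- \frac{3739}{2} \approx -1869.5$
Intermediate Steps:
$Y{\left(E \right)} = \frac{1 + E}{2 E}$
$f = -1874$ ($f = 6 - \left(5724 - \left(24 + 38\right)^{2}\right) = 6 - \left(5724 - 62^{2}\right) = 6 - \left(5724 - 3844\right) = 6 - 1880 = -1874$)
$l = \frac{9}{2}$ ($l = 3 + \frac{1 + 2}{2 \cdot 2} \left(55 - 53\right) = 3 + \frac{1}{2} \cdot \frac{1}{2} \cdot 3 \cdot 2 = 3 + \frac{3}{4} \cdot 2 = 3 + \frac{3}{2} = \frac{9}{2} \approx 4.5$)
$f + l = -1874 + \frac{9}{2} = - \frac{3739}{2}$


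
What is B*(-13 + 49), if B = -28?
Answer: -1008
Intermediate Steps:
B*(-13 + 49) = -28*(-13 + 49) = -28*36 = -1008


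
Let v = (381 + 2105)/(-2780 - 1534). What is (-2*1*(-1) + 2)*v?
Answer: -4972/2157 ≈ -2.3051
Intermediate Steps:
v = -1243/2157 (v = 2486/(-4314) = 2486*(-1/4314) = -1243/2157 ≈ -0.57626)
(-2*1*(-1) + 2)*v = (-2*1*(-1) + 2)*(-1243/2157) = (-2*(-1) + 2)*(-1243/2157) = (2 + 2)*(-1243/2157) = 4*(-1243/2157) = -4972/2157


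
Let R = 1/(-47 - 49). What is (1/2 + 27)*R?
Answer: -55/192 ≈ -0.28646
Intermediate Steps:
R = -1/96 (R = 1/(-96) = -1/96 ≈ -0.010417)
(1/2 + 27)*R = (1/2 + 27)*(-1/96) = (½ + 27)*(-1/96) = (55/2)*(-1/96) = -55/192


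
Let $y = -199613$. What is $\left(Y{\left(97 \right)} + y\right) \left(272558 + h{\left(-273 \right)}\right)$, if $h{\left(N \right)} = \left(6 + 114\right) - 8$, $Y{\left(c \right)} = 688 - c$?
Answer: $-54267328740$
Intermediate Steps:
$h{\left(N \right)} = 112$ ($h{\left(N \right)} = 120 - 8 = 112$)
$\left(Y{\left(97 \right)} + y\right) \left(272558 + h{\left(-273 \right)}\right) = \left(\left(688 - 97\right) - 199613\right) \left(272558 + 112\right) = \left(\left(688 - 97\right) - 199613\right) 272670 = \left(591 - 199613\right) 272670 = \left(-199022\right) 272670 = -54267328740$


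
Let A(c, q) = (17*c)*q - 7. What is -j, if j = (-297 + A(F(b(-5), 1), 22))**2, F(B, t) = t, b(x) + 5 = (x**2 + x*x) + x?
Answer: -4900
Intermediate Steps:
b(x) = -5 + x + 2*x**2 (b(x) = -5 + ((x**2 + x*x) + x) = -5 + ((x**2 + x**2) + x) = -5 + (2*x**2 + x) = -5 + (x + 2*x**2) = -5 + x + 2*x**2)
A(c, q) = -7 + 17*c*q (A(c, q) = 17*c*q - 7 = -7 + 17*c*q)
j = 4900 (j = (-297 + (-7 + 17*1*22))**2 = (-297 + (-7 + 374))**2 = (-297 + 367)**2 = 70**2 = 4900)
-j = -1*4900 = -4900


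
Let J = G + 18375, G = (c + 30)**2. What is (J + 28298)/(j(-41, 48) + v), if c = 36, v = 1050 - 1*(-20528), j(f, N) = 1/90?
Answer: 4592610/1942021 ≈ 2.3649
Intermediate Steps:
j(f, N) = 1/90
v = 21578 (v = 1050 + 20528 = 21578)
G = 4356 (G = (36 + 30)**2 = 66**2 = 4356)
J = 22731 (J = 4356 + 18375 = 22731)
(J + 28298)/(j(-41, 48) + v) = (22731 + 28298)/(1/90 + 21578) = 51029/(1942021/90) = 51029*(90/1942021) = 4592610/1942021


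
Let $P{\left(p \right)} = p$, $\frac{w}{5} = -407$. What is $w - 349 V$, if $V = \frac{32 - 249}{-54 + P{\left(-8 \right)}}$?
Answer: $- \frac{6513}{2} \approx -3256.5$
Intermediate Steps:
$w = -2035$ ($w = 5 \left(-407\right) = -2035$)
$V = \frac{7}{2}$ ($V = \frac{32 - 249}{-54 - 8} = - \frac{217}{-62} = \left(-217\right) \left(- \frac{1}{62}\right) = \frac{7}{2} \approx 3.5$)
$w - 349 V = -2035 - \frac{2443}{2} = - \frac{6513}{2}$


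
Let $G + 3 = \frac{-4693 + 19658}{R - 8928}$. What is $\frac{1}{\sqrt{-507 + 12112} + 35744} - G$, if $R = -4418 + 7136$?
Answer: $\frac{2861462049479}{528935479434} - \frac{\sqrt{11605}}{1277621931} \approx 5.4099$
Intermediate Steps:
$R = 2718$
$G = - \frac{6719}{1242}$ ($G = -3 + \frac{-4693 + 19658}{2718 - 8928} = -3 + \frac{14965}{-6210} = -3 + 14965 \left(- \frac{1}{6210}\right) = -3 - \frac{2993}{1242} = - \frac{6719}{1242} \approx -5.4098$)
$\frac{1}{\sqrt{-507 + 12112} + 35744} - G = \frac{1}{\sqrt{-507 + 12112} + 35744} - - \frac{6719}{1242} = \frac{1}{\sqrt{11605} + 35744} + \frac{6719}{1242} = \frac{1}{35744 + \sqrt{11605}} + \frac{6719}{1242} = \frac{6719}{1242} + \frac{1}{35744 + \sqrt{11605}}$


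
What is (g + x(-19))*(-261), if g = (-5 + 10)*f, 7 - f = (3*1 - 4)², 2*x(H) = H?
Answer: -10701/2 ≈ -5350.5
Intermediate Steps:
x(H) = H/2
f = 6 (f = 7 - (3*1 - 4)² = 7 - (3 - 4)² = 7 - 1*(-1)² = 7 - 1*1 = 7 - 1 = 6)
g = 30 (g = (-5 + 10)*6 = 5*6 = 30)
(g + x(-19))*(-261) = (30 + (½)*(-19))*(-261) = (30 - 19/2)*(-261) = (41/2)*(-261) = -10701/2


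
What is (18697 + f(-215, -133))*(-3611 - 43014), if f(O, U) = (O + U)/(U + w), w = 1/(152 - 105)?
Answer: -21796741019/25 ≈ -8.7187e+8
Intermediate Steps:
w = 1/47 ≈ 0.021277
f(O, U) = (O + U)/(1/47 + U) (f(O, U) = (O + U)/(U + 1/47) = (O + U)/(1/47 + U))
(18697 + f(-215, -133))*(-3611 - 43014) = (18697 + 47*(-215 - 133)/(1 + 47*(-133)))*(-3611 - 43014) = (18697 + 47*(-348)/(1 - 6251))*(-46625) = (18697 + 47*(-348)/(-6250))*(-46625) = (18697 + 47*(-1/6250)*(-348))*(-46625) = (18697 + 8178/3125)*(-46625) = (58436303/3125)*(-46625) = -21796741019/25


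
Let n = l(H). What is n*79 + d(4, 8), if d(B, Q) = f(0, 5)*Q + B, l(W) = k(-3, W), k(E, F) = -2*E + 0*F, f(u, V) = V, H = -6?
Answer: 518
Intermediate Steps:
k(E, F) = -2*E (k(E, F) = -2*E + 0 = -2*E)
l(W) = 6 (l(W) = -2*(-3) = 6)
n = 6
d(B, Q) = B + 5*Q (d(B, Q) = 5*Q + B = B + 5*Q)
n*79 + d(4, 8) = 6*79 + (4 + 5*8) = 474 + (4 + 40) = 474 + 44 = 518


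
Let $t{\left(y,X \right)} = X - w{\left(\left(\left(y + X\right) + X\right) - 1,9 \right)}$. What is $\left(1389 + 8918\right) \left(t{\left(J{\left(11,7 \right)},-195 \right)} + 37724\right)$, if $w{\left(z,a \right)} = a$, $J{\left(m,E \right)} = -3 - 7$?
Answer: $386718640$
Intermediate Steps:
$J{\left(m,E \right)} = -10$ ($J{\left(m,E \right)} = -3 - 7 = -10$)
$t{\left(y,X \right)} = -9 + X$ ($t{\left(y,X \right)} = X - 9 = -9 + X$)
$\left(1389 + 8918\right) \left(t{\left(J{\left(11,7 \right)},-195 \right)} + 37724\right) = \left(1389 + 8918\right) \left(\left(-9 - 195\right) + 37724\right) = 10307 \left(-204 + 37724\right) = 10307 \cdot 37520 = 386718640$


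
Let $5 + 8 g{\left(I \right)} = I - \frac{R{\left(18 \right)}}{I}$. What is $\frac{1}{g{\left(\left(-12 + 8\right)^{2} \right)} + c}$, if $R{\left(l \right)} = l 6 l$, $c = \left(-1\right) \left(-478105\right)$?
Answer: $\frac{16}{7649459} \approx 2.0917 \cdot 10^{-6}$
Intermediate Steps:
$c = 478105$
$R{\left(l \right)} = 6 l^{2}$ ($R{\left(l \right)} = 6 l l = 6 l^{2}$)
$g{\left(I \right)} = - \frac{5}{8} - \frac{243}{I} + \frac{I}{8}$ ($g{\left(I \right)} = - \frac{5}{8} + \frac{I - \frac{6 \cdot 18^{2}}{I}}{8} = - \frac{5}{8} + \frac{I - \frac{6 \cdot 324}{I}}{8} = - \frac{5}{8} + \frac{I - \frac{1944}{I}}{8} = - \frac{5}{8} + \left(- \frac{243}{I} + \frac{I}{8}\right) = - \frac{5}{8} - \frac{243}{I} + \frac{I}{8}$)
$\frac{1}{g{\left(\left(-12 + 8\right)^{2} \right)} + c} = \frac{1}{\frac{-1944 + \left(-12 + 8\right)^{2} \left(-5 + \left(-12 + 8\right)^{2}\right)}{8 \left(-12 + 8\right)^{2}} + 478105} = \frac{1}{\frac{-1944 + \left(-4\right)^{2} \left(-5 + \left(-4\right)^{2}\right)}{8 \left(-4\right)^{2}} + 478105} = \frac{1}{\frac{-1944 + 16 \left(-5 + 16\right)}{8 \cdot 16} + 478105} = \frac{1}{\frac{1}{8} \cdot \frac{1}{16} \left(-1944 + 16 \cdot 11\right) + 478105} = \frac{1}{\frac{1}{8} \cdot \frac{1}{16} \left(-1944 + 176\right) + 478105} = \frac{1}{\frac{1}{8} \cdot \frac{1}{16} \left(-1768\right) + 478105} = \frac{1}{- \frac{221}{16} + 478105} = \frac{1}{\frac{7649459}{16}} = \frac{16}{7649459}$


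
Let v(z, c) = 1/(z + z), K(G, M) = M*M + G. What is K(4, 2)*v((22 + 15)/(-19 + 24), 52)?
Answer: 20/37 ≈ 0.54054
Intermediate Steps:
K(G, M) = G + M² (K(G, M) = M² + G = G + M²)
v(z, c) = 1/(2*z)
K(4, 2)*v((22 + 15)/(-19 + 24), 52) = (4 + 2²)*(1/(2*(((22 + 15)/(-19 + 24))))) = (4 + 4)*(1/(2*((37/5)))) = 8*(1/(2*((37*(⅕))))) = 8*(1/(2*(37/5))) = 8*((½)*(5/37)) = 8*(5/74) = 20/37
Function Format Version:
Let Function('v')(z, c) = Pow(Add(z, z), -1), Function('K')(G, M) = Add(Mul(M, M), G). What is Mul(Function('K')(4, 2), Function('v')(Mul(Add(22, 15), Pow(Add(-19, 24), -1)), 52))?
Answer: Rational(20, 37) ≈ 0.54054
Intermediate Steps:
Function('K')(G, M) = Add(G, Pow(M, 2)) (Function('K')(G, M) = Add(Pow(M, 2), G) = Add(G, Pow(M, 2)))
Function('v')(z, c) = Mul(Rational(1, 2), Pow(z, -1)) (Function('v')(z, c) = Pow(Mul(2, z), -1) = Mul(Rational(1, 2), Pow(z, -1)))
Mul(Function('K')(4, 2), Function('v')(Mul(Add(22, 15), Pow(Add(-19, 24), -1)), 52)) = Mul(Add(4, Pow(2, 2)), Mul(Rational(1, 2), Pow(Mul(Add(22, 15), Pow(Add(-19, 24), -1)), -1))) = Mul(Add(4, 4), Mul(Rational(1, 2), Pow(Mul(37, Pow(5, -1)), -1))) = Mul(8, Mul(Rational(1, 2), Pow(Mul(37, Rational(1, 5)), -1))) = Mul(8, Mul(Rational(1, 2), Pow(Rational(37, 5), -1))) = Mul(8, Mul(Rational(1, 2), Rational(5, 37))) = Mul(8, Rational(5, 74)) = Rational(20, 37)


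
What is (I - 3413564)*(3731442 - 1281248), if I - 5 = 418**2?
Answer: -7935774083990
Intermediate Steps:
I = 174729 (I = 5 + 418**2 = 5 + 174724 = 174729)
(I - 3413564)*(3731442 - 1281248) = (174729 - 3413564)*(3731442 - 1281248) = -3238835*2450194 = -7935774083990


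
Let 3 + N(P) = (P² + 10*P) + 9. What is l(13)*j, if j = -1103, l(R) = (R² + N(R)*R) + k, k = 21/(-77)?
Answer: -50154513/11 ≈ -4.5595e+6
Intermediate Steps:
k = -3/11 (k = 21*(-1/77) = -3/11 ≈ -0.27273)
N(P) = 6 + P² + 10*P (N(P) = -3 + ((P² + 10*P) + 9) = -3 + (9 + P² + 10*P) = 6 + P² + 10*P)
l(R) = -3/11 + R² + R*(6 + R² + 10*R) (l(R) = (R² + (6 + R² + 10*R)*R) - 3/11 = (R² + R*(6 + R² + 10*R)) - 3/11 = -3/11 + R² + R*(6 + R² + 10*R))
l(13)*j = (-3/11 + 13³ + 6*13 + 11*13²)*(-1103) = (-3/11 + 2197 + 78 + 11*169)*(-1103) = (-3/11 + 2197 + 78 + 1859)*(-1103) = (45471/11)*(-1103) = -50154513/11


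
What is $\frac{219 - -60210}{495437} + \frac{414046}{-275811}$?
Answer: $- \frac{188466725183}{136646974407} \approx -1.3792$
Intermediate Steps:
$\frac{219 - -60210}{495437} + \frac{414046}{-275811} = \left(219 + 60210\right) \frac{1}{495437} + 414046 \left(- \frac{1}{275811}\right) = 60429 \cdot \frac{1}{495437} - \frac{414046}{275811} = \frac{60429}{495437} - \frac{414046}{275811} = - \frac{188466725183}{136646974407}$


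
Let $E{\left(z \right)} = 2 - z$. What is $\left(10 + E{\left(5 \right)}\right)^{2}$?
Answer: $49$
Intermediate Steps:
$\left(10 + E{\left(5 \right)}\right)^{2} = \left(10 + \left(2 - 5\right)\right)^{2} = \left(10 - 3\right)^{2} = 7^{2} = 49$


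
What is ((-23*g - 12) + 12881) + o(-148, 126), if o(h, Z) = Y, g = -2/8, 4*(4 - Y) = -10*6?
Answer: 51575/4 ≈ 12894.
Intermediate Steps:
Y = 19 (Y = 4 - (-5)*6/2 = 4 - ¼*(-60) = 4 + 15 = 19)
g = -¼ (g = -2*⅛ = -¼ ≈ -0.25000)
o(h, Z) = 19
((-23*g - 12) + 12881) + o(-148, 126) = ((-23*(-¼) - 12) + 12881) + 19 = ((23/4 - 12) + 12881) + 19 = (-25/4 + 12881) + 19 = 51499/4 + 19 = 51575/4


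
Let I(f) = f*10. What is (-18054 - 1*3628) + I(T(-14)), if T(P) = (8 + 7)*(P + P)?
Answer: -25882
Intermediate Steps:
T(P) = 30*P (T(P) = 15*(2*P) = 30*P)
I(f) = 10*f
(-18054 - 1*3628) + I(T(-14)) = (-18054 - 1*3628) + 10*(30*(-14)) = (-18054 - 3628) + 10*(-420) = -21682 - 4200 = -25882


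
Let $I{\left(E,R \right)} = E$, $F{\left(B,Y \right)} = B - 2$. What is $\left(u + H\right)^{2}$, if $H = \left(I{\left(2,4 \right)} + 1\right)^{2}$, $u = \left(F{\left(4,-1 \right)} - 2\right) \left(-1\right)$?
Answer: $81$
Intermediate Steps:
$F{\left(B,Y \right)} = -2 + B$
$u = 0$ ($u = \left(\left(-2 + 4\right) - 2\right) \left(-1\right) = \left(2 - 2\right) \left(-1\right) = 0 \left(-1\right) = 0$)
$H = 9$ ($H = \left(2 + 1\right)^{2} = 3^{2} = 9$)
$\left(u + H\right)^{2} = \left(0 + 9\right)^{2} = 9^{2} = 81$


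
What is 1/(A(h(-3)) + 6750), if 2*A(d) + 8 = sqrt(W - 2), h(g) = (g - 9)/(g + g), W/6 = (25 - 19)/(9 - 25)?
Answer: 107936/728136273 - 4*I*sqrt(17)/728136273 ≈ 0.00014824 - 2.265e-8*I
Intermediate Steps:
W = -9/4 (W = 6*((25 - 19)/(9 - 25)) = 6*(6/(-16)) = 6*(6*(-1/16)) = 6*(-3/8) = -9/4 ≈ -2.2500)
h(g) = (-9 + g)/(2*g) (h(g) = (-9 + g)/((2*g)) = (-9 + g)*(1/(2*g)) = (-9 + g)/(2*g))
A(d) = -4 + I*sqrt(17)/4 (A(d) = -4 + sqrt(-9/4 - 2)/2 = -4 + sqrt(-17/4)/2 = -4 + (I*sqrt(17)/2)/2 = -4 + I*sqrt(17)/4)
1/(A(h(-3)) + 6750) = 1/((-4 + I*sqrt(17)/4) + 6750) = 1/(6746 + I*sqrt(17)/4)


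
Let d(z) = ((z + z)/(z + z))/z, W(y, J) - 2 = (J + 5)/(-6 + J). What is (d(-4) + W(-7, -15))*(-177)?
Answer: -11033/28 ≈ -394.04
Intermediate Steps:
W(y, J) = 2 + (5 + J)/(-6 + J) (W(y, J) = 2 + (J + 5)/(-6 + J) = 2 + (5 + J)/(-6 + J))
d(z) = 1/z (d(z) = ((2*z)/((2*z)))/z = ((2*z)*(1/(2*z)))/z = 1/z)
(d(-4) + W(-7, -15))*(-177) = (1/(-4) + (-7 + 3*(-15))/(-6 - 15))*(-177) = (-¼ + (-7 - 45)/(-21))*(-177) = (-¼ - 1/21*(-52))*(-177) = (-¼ + 52/21)*(-177) = (187/84)*(-177) = -11033/28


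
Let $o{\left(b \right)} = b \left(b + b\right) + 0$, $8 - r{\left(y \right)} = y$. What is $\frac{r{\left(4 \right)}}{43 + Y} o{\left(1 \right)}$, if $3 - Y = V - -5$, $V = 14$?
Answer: $\frac{8}{27} \approx 0.2963$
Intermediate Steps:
$r{\left(y \right)} = 8 - y$
$Y = -16$ ($Y = 3 - \left(14 - -5\right) = 3 - \left(14 + 5\right) = 3 - 19 = -16$)
$o{\left(b \right)} = 2 b^{2}$ ($o{\left(b \right)} = b 2 b + 0 = 2 b^{2} + 0 = 2 b^{2}$)
$\frac{r{\left(4 \right)}}{43 + Y} o{\left(1 \right)} = \frac{8 - 4}{43 - 16} \cdot 2 \cdot 1^{2} = \frac{8 - 4}{27} \cdot 2 \cdot 1 = \frac{1}{27} \cdot 4 \cdot 2 = \frac{4}{27} \cdot 2 = \frac{8}{27}$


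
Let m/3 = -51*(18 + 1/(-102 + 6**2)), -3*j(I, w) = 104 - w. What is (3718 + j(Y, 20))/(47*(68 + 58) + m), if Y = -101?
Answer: 27060/23249 ≈ 1.1639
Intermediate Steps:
j(I, w) = -104/3 + w/3 (j(I, w) = -(104 - w)/3 = -104/3 + w/3)
m = -60537/22 (m = 3*(-51*(18 + 1/(-102 + 6**2))) = 3*(-51*(18 + 1/(-102 + 36))) = 3*(-51*(18 + 1/(-66))) = 3*(-51*(18 - 1/66)) = 3*(-51*1187/66) = 3*(-20179/22) = -60537/22 ≈ -2751.7)
(3718 + j(Y, 20))/(47*(68 + 58) + m) = (3718 + (-104/3 + (1/3)*20))/(47*(68 + 58) - 60537/22) = (3718 + (-104/3 + 20/3))/(47*126 - 60537/22) = (3718 - 28)/(5922 - 60537/22) = 3690/(69747/22) = 3690*(22/69747) = 27060/23249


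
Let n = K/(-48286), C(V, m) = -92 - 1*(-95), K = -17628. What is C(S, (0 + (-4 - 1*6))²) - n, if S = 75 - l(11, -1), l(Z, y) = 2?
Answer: 63615/24143 ≈ 2.6349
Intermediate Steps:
S = 73 (S = 75 - 1*2 = 75 - 2 = 73)
C(V, m) = 3 (C(V, m) = -92 + 95 = 3)
n = 8814/24143 (n = -17628/(-48286) = -17628*(-1/48286) = 8814/24143 ≈ 0.36507)
C(S, (0 + (-4 - 1*6))²) - n = 3 - 1*8814/24143 = 3 - 8814/24143 = 63615/24143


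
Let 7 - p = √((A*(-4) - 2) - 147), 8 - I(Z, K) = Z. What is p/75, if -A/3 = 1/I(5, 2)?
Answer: 7/75 - I*√145/75 ≈ 0.093333 - 0.16055*I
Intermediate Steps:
I(Z, K) = 8 - Z
A = -1 (A = -3/(8 - 1*5) = -3/(8 - 5) = -3/3 = -3*⅓ = -1)
p = 7 - I*√145 (p = 7 - √((-1*(-4) - 2) - 147) = 7 - √((4 - 2) - 147) = 7 - √(2 - 147) = 7 - √(-145) = 7 - I*√145 ≈ 7.0 - 12.042*I)
p/75 = (7 - I*√145)/75 = (7 - I*√145)*(1/75) = 7/75 - I*√145/75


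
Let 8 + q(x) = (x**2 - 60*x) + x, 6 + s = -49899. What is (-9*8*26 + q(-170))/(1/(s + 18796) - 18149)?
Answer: -576294225/282298621 ≈ -2.0414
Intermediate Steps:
s = -49905 (s = -6 - 49899 = -49905)
q(x) = -8 + x**2 - 59*x (q(x) = -8 + ((x**2 - 60*x) + x) = -8 + (x**2 - 59*x) = -8 + x**2 - 59*x)
(-9*8*26 + q(-170))/(1/(s + 18796) - 18149) = (-9*8*26 + (-8 + (-170)**2 - 59*(-170)))/(1/(-49905 + 18796) - 18149) = (-72*26 + (-8 + 28900 + 10030))/(1/(-31109) - 18149) = (-1872 + 38922)/(-1/31109 - 18149) = 37050/(-564597242/31109) = 37050*(-31109/564597242) = -576294225/282298621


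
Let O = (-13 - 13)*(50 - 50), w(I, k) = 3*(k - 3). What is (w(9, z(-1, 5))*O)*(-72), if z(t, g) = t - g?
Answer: 0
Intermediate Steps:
w(I, k) = -9 + 3*k (w(I, k) = 3*(-3 + k) = -9 + 3*k)
O = 0 (O = -26*0 = 0)
(w(9, z(-1, 5))*O)*(-72) = ((-9 + 3*(-1 - 1*5))*0)*(-72) = ((-9 + 3*(-1 - 5))*0)*(-72) = ((-9 + 3*(-6))*0)*(-72) = ((-9 - 18)*0)*(-72) = -27*0*(-72) = 0*(-72) = 0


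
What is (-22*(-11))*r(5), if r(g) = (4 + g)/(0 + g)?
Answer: 2178/5 ≈ 435.60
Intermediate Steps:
r(g) = (4 + g)/g
(-22*(-11))*r(5) = (-22*(-11))*((4 + 5)/5) = 242*((⅕)*9) = 242*(9/5) = 2178/5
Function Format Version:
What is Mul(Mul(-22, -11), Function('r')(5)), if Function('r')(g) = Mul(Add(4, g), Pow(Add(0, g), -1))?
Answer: Rational(2178, 5) ≈ 435.60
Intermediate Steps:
Function('r')(g) = Mul(Pow(g, -1), Add(4, g)) (Function('r')(g) = Mul(Add(4, g), Pow(g, -1)) = Mul(Pow(g, -1), Add(4, g)))
Mul(Mul(-22, -11), Function('r')(5)) = Mul(Mul(-22, -11), Mul(Pow(5, -1), Add(4, 5))) = Mul(242, Mul(Rational(1, 5), 9)) = Mul(242, Rational(9, 5)) = Rational(2178, 5)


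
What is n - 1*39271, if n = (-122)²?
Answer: -24387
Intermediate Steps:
n = 14884
n - 1*39271 = 14884 - 1*39271 = 14884 - 39271 = -24387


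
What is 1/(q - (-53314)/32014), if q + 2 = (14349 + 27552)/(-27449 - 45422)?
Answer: -1166446097/1061079254 ≈ -1.0993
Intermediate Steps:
q = -187643/72871 (q = -2 + (14349 + 27552)/(-27449 - 45422) = -2 + 41901/(-72871) = -2 + 41901*(-1/72871) = -2 - 41901/72871 = -187643/72871 ≈ -2.5750)
1/(q - (-53314)/32014) = 1/(-187643/72871 - (-53314)/32014) = 1/(-187643/72871 - 1*(-26657/16007)) = 1/(-187643/72871 + 26657/16007) = 1/(-1061079254/1166446097) = -1166446097/1061079254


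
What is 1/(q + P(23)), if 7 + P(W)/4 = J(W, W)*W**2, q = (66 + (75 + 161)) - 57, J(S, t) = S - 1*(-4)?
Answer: 1/57349 ≈ 1.7437e-5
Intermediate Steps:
J(S, t) = 4 + S (J(S, t) = S + 4 = 4 + S)
q = 245 (q = (66 + 236) - 57 = 302 - 57 = 245)
P(W) = -28 + 4*W**2*(4 + W) (P(W) = -28 + 4*((4 + W)*W**2) = -28 + 4*(W**2*(4 + W)) = -28 + 4*W**2*(4 + W))
1/(q + P(23)) = 1/(245 + (-28 + 4*23**2*(4 + 23))) = 1/(245 + (-28 + 4*529*27)) = 1/(245 + (-28 + 57132)) = 1/(245 + 57104) = 1/57349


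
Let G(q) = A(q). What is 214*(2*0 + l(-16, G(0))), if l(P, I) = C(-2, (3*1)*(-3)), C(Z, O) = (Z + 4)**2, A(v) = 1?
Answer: 856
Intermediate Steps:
C(Z, O) = (4 + Z)**2
G(q) = 1
l(P, I) = 4 (l(P, I) = (4 - 2)**2 = 2**2 = 4)
214*(2*0 + l(-16, G(0))) = 214*(2*0 + 4) = 214*(0 + 4) = 214*4 = 856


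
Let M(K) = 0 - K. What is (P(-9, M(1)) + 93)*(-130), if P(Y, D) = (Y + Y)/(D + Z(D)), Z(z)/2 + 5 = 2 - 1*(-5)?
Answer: -11310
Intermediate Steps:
Z(z) = 4 (Z(z) = -10 + 2*(2 - 1*(-5)) = -10 + 2*(2 + 5) = -10 + 2*7 = -10 + 14 = 4)
M(K) = -K
P(Y, D) = 2*Y/(4 + D) (P(Y, D) = (Y + Y)/(D + 4) = (2*Y)/(4 + D) = 2*Y/(4 + D))
(P(-9, M(1)) + 93)*(-130) = (2*(-9)/(4 - 1*1) + 93)*(-130) = (2*(-9)/(4 - 1) + 93)*(-130) = (2*(-9)/3 + 93)*(-130) = (2*(-9)*(⅓) + 93)*(-130) = (-6 + 93)*(-130) = 87*(-130) = -11310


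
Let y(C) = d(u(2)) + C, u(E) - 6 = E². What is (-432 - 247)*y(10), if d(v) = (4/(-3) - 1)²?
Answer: -94381/9 ≈ -10487.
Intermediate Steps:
u(E) = 6 + E²
d(v) = 49/9 (d(v) = (4*(-⅓) - 1)² = (-4/3 - 1)² = (-7/3)² = 49/9)
y(C) = 49/9 + C
(-432 - 247)*y(10) = (-432 - 247)*(49/9 + 10) = -679*139/9 = -94381/9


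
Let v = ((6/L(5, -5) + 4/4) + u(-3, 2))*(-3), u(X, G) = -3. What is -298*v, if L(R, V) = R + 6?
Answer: -14304/11 ≈ -1300.4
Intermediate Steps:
L(R, V) = 6 + R
v = 48/11 (v = ((6/(6 + 5) + 4/4) - 3)*(-3) = ((6/11 + 4*(¼)) - 3)*(-3) = ((6*(1/11) + 1) - 3)*(-3) = ((6/11 + 1) - 3)*(-3) = (17/11 - 3)*(-3) = -16/11*(-3) = 48/11 ≈ 4.3636)
-298*v = -298*48/11 = -14304/11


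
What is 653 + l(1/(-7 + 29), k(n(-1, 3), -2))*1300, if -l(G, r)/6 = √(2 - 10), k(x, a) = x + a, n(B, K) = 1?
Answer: 653 - 15600*I*√2 ≈ 653.0 - 22062.0*I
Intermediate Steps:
k(x, a) = a + x
l(G, r) = -12*I*√2 (l(G, r) = -6*√(2 - 10) = -12*I*√2)
653 + l(1/(-7 + 29), k(n(-1, 3), -2))*1300 = 653 - 12*I*√2*1300 = 653 - 15600*I*√2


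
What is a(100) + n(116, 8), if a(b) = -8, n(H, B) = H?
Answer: 108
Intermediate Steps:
a(100) + n(116, 8) = -8 + 116 = 108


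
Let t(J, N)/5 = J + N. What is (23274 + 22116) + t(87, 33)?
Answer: 45990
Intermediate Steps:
t(J, N) = 5*J + 5*N (t(J, N) = 5*(J + N) = 5*J + 5*N)
(23274 + 22116) + t(87, 33) = (23274 + 22116) + (5*87 + 5*33) = 45390 + (435 + 165) = 45390 + 600 = 45990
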